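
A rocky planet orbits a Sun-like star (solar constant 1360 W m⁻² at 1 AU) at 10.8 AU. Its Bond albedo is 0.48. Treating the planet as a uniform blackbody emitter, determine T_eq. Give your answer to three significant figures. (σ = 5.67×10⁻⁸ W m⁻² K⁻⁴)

Flux at 10.8 AU: S = 1360/10.8² = 11.7 W m⁻².
Energy balance: absorbed = emitted ⇒ πR²·S(1−A) = 4πR²·σT_eq⁴, so T_eq⁴ = S(1−A)/(4σ).
T_eq = [11.7 × 0.52 / (4 × 5.67×10⁻⁸)]^(1/4) = (2.67×10⁷)^(1/4) = 71.9 K.

T_eq ≈ 71.9 K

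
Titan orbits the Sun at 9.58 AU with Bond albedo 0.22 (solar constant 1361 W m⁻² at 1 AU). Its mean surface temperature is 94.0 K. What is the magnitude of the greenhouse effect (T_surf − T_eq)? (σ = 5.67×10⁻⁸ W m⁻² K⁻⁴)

ΔT ≈ 9.5 K

S = 1361/9.58² = 14.83 W m⁻².
T_eq = [S(1−A)/(4σ)]^(1/4) = [14.83×0.78/(4×5.67×10⁻⁸)]^(1/4) = 84.5 K.
ΔT = T_surf − T_eq = 94 − 84.5.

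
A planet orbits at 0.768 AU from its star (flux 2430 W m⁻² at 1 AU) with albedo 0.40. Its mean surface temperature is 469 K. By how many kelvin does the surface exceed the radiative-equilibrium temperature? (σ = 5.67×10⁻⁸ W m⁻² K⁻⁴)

S = 2430/0.768² = 4120 W m⁻².
T_eq = [S(1−A)/(4σ)]^(1/4) = [4120×0.60/(4×5.67×10⁻⁸)]^(1/4) = 323.1 K.
ΔT = T_surf − T_eq = 469 − 323.1.

ΔT ≈ 145.9 K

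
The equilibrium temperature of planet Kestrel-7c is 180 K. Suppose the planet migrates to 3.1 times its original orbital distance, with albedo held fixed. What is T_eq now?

T_eq ≈ 102 K

T_eq ∝ L^(1/4) · d^(−1/2).
T′ = 180 / 3.1^(1/2) = 102 K.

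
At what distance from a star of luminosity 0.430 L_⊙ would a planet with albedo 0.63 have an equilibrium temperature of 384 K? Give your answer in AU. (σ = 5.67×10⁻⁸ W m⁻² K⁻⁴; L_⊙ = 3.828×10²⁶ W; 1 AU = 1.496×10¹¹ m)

d ≈ 0.210 AU

L = 0.430 × 3.828×10²⁶ = 1.65×10²⁶ W.
From T_eq⁴ = L(1−A)/(16πσd²): d = √[L(1−A)/(16πσT_eq⁴)].
d = √[1.65×10²⁶ × 0.37 / (16π × 5.67×10⁻⁸ × (384)⁴)] = 3.13×10¹⁰ m = 0.210 AU.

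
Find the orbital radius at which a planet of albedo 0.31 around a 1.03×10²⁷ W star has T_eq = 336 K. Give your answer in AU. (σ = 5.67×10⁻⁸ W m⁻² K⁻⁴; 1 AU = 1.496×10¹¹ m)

d ≈ 0.935 AU

From T_eq⁴ = L(1−A)/(16πσd²): d = √[L(1−A)/(16πσT_eq⁴)].
d = √[1.03×10²⁷ × 0.69 / (16π × 5.67×10⁻⁸ × (336)⁴)] = 1.40×10¹¹ m = 0.935 AU.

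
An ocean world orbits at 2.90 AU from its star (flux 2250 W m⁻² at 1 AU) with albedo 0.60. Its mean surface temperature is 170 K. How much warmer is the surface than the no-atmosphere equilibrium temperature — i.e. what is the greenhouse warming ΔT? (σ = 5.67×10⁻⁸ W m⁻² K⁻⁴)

ΔT ≈ 22.6 K

S = 2250/2.90² = 267.5 W m⁻².
T_eq = [S(1−A)/(4σ)]^(1/4) = [267.5×0.40/(4×5.67×10⁻⁸)]^(1/4) = 147.4 K.
ΔT = T_surf − T_eq = 170 − 147.4.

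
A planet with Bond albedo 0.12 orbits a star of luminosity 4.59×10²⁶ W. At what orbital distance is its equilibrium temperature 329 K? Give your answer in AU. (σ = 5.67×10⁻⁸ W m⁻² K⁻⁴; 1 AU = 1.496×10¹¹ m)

d ≈ 0.735 AU

From T_eq⁴ = L(1−A)/(16πσd²): d = √[L(1−A)/(16πσT_eq⁴)].
d = √[4.59×10²⁶ × 0.88 / (16π × 5.67×10⁻⁸ × (329)⁴)] = 1.10×10¹¹ m = 0.735 AU.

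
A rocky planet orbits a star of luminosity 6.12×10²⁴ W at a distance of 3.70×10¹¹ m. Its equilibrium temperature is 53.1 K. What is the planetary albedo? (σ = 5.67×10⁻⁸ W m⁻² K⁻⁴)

Flux: S = L/(4πd²) = 6.12×10²⁴/(4π×(3.70×10¹¹)²) = 3.56 W m⁻².
From T_eq⁴ = S(1−A)/(4σ): 1−A = 4σT_eq⁴/S.
1−A = 4 × 5.67×10⁻⁸ × (53.1)⁴ / 3.56 = 0.507.

A ≈ 0.49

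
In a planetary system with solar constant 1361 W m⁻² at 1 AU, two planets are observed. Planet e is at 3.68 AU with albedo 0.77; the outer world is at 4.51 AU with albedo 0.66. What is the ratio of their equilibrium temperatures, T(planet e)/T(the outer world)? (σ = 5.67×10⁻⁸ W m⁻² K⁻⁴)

T_eq = [S₀(1−A)/(4σd²)]^(1/4), so T ∝ (1−A)^(1/4) / √d.
T₁ = [1361×0.23/(4×5.67×10⁻⁸×3.68²)]^(1/4) = 100.48 K.
T₂ = [1361×0.34/(4×5.67×10⁻⁸×4.51²)]^(1/4) = 100.08 K.

T₁/T₂ ≈ 1.004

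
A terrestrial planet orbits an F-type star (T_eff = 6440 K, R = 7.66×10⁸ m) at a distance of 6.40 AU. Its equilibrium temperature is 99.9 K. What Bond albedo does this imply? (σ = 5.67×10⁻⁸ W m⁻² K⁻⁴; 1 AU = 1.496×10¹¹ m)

A ≈ 0.64

d = 6.40 AU = 9.57×10¹¹ m.
L = 4πR_⋆²σT_⋆⁴ = 4π(7.66×10⁸)² × 5.67×10⁻⁸ × (6440)⁴ = 7.19×10²⁶ W.
S = L/(4πd²) = 62.4 W m⁻².
From T_eq⁴ = S(1−A)/(4σ): 1−A = 4σT_eq⁴/S.
1−A = 4 × 5.67×10⁻⁸ × (99.9)⁴ / 62.4 = 0.362.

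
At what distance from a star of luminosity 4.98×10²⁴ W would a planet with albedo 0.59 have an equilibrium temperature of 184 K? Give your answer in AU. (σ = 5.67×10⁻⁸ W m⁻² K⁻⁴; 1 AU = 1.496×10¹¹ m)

From T_eq⁴ = L(1−A)/(16πσd²): d = √[L(1−A)/(16πσT_eq⁴)].
d = √[4.98×10²⁴ × 0.41 / (16π × 5.67×10⁻⁸ × (184)⁴)] = 2.50×10¹⁰ m = 0.167 AU.

d ≈ 0.167 AU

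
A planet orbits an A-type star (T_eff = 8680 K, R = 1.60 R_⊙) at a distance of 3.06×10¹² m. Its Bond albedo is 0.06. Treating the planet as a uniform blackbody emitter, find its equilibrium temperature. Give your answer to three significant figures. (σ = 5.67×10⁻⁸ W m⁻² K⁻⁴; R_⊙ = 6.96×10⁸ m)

R_⋆ = 1.60 × 6.96×10⁸ = 1.11×10⁹ m.
L = 4πR_⋆²σT_⋆⁴ = 4π(1.11×10⁹)² × 5.67×10⁻⁸ × (8680)⁴ = 5.02×10²⁷ W.
S = L/(4πd²) = 42.6 W m⁻².
Energy balance: absorbed = emitted ⇒ πR²·S(1−A) = 4πR²·σT_eq⁴, so T_eq⁴ = S(1−A)/(4σ).
T_eq = [42.6 × 0.94 / (4 × 5.67×10⁻⁸)]^(1/4) = (1.77×10⁸)^(1/4) = 115 K.

T_eq ≈ 115 K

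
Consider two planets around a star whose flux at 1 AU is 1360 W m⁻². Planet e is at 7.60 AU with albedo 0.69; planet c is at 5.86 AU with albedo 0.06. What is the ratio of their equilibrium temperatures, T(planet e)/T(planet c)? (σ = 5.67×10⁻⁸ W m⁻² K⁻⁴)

T_eq = [S₀(1−A)/(4σd²)]^(1/4), so T ∝ (1−A)^(1/4) / √d.
T₁ = [1360×0.31/(4×5.67×10⁻⁸×7.60²)]^(1/4) = 75.32 K.
T₂ = [1360×0.94/(4×5.67×10⁻⁸×5.86²)]^(1/4) = 113.19 K.

T₁/T₂ ≈ 0.665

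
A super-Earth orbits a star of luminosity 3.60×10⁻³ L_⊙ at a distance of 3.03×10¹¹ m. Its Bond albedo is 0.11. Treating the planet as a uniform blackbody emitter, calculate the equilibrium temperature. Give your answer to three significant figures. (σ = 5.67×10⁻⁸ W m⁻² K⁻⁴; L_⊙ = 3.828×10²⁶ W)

T_eq ≈ 46.5 K

L = 3.60×10⁻³ × 3.828×10²⁶ = 1.38×10²⁴ W.
Flux: S = L/(4πd²) = 1.38×10²⁴/(4π×(3.03×10¹¹)²) = 1.19 W m⁻².
Energy balance: absorbed = emitted ⇒ πR²·S(1−A) = 4πR²·σT_eq⁴, so T_eq⁴ = S(1−A)/(4σ).
T_eq = [1.19 × 0.89 / (4 × 5.67×10⁻⁸)]^(1/4) = (4.69×10⁶)^(1/4) = 46.5 K.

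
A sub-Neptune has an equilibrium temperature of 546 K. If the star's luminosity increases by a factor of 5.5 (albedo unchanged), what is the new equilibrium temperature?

T_eq ∝ L^(1/4) · d^(−1/2).
T′ = 546 × 5.5^(1/4) = 836 K.

T_eq ≈ 836 K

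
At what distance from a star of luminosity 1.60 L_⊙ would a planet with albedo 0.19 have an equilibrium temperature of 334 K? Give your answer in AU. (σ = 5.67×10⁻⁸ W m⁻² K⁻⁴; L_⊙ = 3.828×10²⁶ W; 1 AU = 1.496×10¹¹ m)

L = 1.60 × 3.828×10²⁶ = 6.12×10²⁶ W.
From T_eq⁴ = L(1−A)/(16πσd²): d = √[L(1−A)/(16πσT_eq⁴)].
d = √[6.12×10²⁶ × 0.81 / (16π × 5.67×10⁻⁸ × (334)⁴)] = 1.18×10¹¹ m = 0.791 AU.

d ≈ 0.791 AU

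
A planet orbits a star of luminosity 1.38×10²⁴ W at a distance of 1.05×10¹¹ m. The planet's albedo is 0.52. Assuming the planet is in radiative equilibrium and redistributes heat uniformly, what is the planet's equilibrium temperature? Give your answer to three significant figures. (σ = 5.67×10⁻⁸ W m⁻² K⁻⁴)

Flux: S = L/(4πd²) = 1.38×10²⁴/(4π×(1.05×10¹¹)²) = 9.96 W m⁻².
Energy balance: absorbed = emitted ⇒ πR²·S(1−A) = 4πR²·σT_eq⁴, so T_eq⁴ = S(1−A)/(4σ).
T_eq = [9.96 × 0.48 / (4 × 5.67×10⁻⁸)]^(1/4) = (2.11×10⁷)^(1/4) = 67.8 K.

T_eq ≈ 67.8 K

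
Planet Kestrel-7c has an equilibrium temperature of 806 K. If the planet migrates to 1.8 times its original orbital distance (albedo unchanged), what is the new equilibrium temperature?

T_eq ∝ L^(1/4) · d^(−1/2).
T′ = 806 / 1.8^(1/2) = 601 K.

T_eq ≈ 601 K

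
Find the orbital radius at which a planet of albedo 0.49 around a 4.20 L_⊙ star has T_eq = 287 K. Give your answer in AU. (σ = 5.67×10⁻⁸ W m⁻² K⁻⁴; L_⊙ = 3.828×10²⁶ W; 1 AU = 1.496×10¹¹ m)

d ≈ 1.38 AU

L = 4.20 × 3.828×10²⁶ = 1.61×10²⁷ W.
From T_eq⁴ = L(1−A)/(16πσd²): d = √[L(1−A)/(16πσT_eq⁴)].
d = √[1.61×10²⁷ × 0.51 / (16π × 5.67×10⁻⁸ × (287)⁴)] = 2.06×10¹¹ m = 1.38 AU.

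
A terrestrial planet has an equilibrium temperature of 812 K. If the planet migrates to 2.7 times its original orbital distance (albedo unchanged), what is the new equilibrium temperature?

T_eq ≈ 494 K

T_eq ∝ L^(1/4) · d^(−1/2).
T′ = 812 / 2.7^(1/2) = 494 K.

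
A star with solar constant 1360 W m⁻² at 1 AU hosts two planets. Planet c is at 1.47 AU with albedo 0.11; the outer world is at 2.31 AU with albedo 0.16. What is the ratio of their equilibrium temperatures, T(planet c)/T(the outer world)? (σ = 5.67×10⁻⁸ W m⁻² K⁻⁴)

T_eq = [S₀(1−A)/(4σd²)]^(1/4), so T ∝ (1−A)^(1/4) / √d.
T₁ = [1360×0.89/(4×5.67×10⁻⁸×1.47²)]^(1/4) = 222.93 K.
T₂ = [1360×0.84/(4×5.67×10⁻⁸×2.31²)]^(1/4) = 175.28 K.

T₁/T₂ ≈ 1.272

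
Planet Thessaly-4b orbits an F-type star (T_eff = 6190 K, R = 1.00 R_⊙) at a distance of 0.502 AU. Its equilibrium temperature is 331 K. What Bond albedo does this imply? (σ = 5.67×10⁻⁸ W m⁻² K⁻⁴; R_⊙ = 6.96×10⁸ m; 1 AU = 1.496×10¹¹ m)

A ≈ 0.62

R_⋆ = 1.00 × 6.96×10⁸ = 6.96×10⁸ m.
d = 0.502 AU = 7.51×10¹⁰ m.
L = 4πR_⋆²σT_⋆⁴ = 4π(6.96×10⁸)² × 5.67×10⁻⁸ × (6190)⁴ = 5.07×10²⁶ W.
S = L/(4πd²) = 7150 W m⁻².
From T_eq⁴ = S(1−A)/(4σ): 1−A = 4σT_eq⁴/S.
1−A = 4 × 5.67×10⁻⁸ × (331)⁴ / 7150 = 0.381.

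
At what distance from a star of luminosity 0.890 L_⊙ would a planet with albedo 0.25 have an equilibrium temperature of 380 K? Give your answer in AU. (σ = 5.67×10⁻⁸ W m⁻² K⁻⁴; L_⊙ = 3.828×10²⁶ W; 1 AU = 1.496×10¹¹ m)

d ≈ 0.438 AU

L = 0.890 × 3.828×10²⁶ = 3.41×10²⁶ W.
From T_eq⁴ = L(1−A)/(16πσd²): d = √[L(1−A)/(16πσT_eq⁴)].
d = √[3.41×10²⁶ × 0.75 / (16π × 5.67×10⁻⁸ × (380)⁴)] = 6.56×10¹⁰ m = 0.438 AU.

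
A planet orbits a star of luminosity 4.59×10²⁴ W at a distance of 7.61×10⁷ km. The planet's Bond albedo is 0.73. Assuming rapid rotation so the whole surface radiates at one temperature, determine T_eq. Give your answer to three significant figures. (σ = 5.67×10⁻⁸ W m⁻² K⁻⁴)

d = 7.61×10⁷ km = 7.61×10¹⁰ m.
Flux: S = L/(4πd²) = 4.59×10²⁴/(4π×(7.61×10¹⁰)²) = 63.1 W m⁻².
Energy balance: absorbed = emitted ⇒ πR²·S(1−A) = 4πR²·σT_eq⁴, so T_eq⁴ = S(1−A)/(4σ).
T_eq = [63.1 × 0.27 / (4 × 5.67×10⁻⁸)]^(1/4) = (7.51×10⁷)^(1/4) = 93.1 K.

T_eq ≈ 93.1 K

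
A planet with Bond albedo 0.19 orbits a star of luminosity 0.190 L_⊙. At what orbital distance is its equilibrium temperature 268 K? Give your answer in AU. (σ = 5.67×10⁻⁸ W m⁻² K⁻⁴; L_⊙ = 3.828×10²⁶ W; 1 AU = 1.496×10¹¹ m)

L = 0.190 × 3.828×10²⁶ = 7.27×10²⁵ W.
From T_eq⁴ = L(1−A)/(16πσd²): d = √[L(1−A)/(16πσT_eq⁴)].
d = √[7.27×10²⁵ × 0.81 / (16π × 5.67×10⁻⁸ × (268)⁴)] = 6.33×10¹⁰ m = 0.423 AU.

d ≈ 0.423 AU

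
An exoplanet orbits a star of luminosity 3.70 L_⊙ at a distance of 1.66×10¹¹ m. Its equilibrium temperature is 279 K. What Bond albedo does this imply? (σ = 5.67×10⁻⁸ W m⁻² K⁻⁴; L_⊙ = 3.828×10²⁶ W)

L = 3.70 × 3.828×10²⁶ = 1.42×10²⁷ W.
Flux: S = L/(4πd²) = 1.42×10²⁷/(4π×(1.66×10¹¹)²) = 4090 W m⁻².
From T_eq⁴ = S(1−A)/(4σ): 1−A = 4σT_eq⁴/S.
1−A = 4 × 5.67×10⁻⁸ × (279)⁴ / 4090 = 0.336.

A ≈ 0.66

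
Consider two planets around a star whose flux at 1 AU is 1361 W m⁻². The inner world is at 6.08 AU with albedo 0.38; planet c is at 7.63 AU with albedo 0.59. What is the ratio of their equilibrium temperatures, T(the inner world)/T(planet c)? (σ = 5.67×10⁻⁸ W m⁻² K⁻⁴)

T_eq = [S₀(1−A)/(4σd²)]^(1/4), so T ∝ (1−A)^(1/4) / √d.
T₁ = [1361×0.62/(4×5.67×10⁻⁸×6.08²)]^(1/4) = 100.16 K.
T₂ = [1361×0.41/(4×5.67×10⁻⁸×7.63²)]^(1/4) = 80.63 K.

T₁/T₂ ≈ 1.242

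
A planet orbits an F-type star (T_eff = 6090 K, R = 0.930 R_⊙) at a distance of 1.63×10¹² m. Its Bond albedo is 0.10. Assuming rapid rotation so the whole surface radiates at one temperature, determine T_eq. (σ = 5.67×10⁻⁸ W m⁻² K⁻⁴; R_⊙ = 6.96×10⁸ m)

R_⋆ = 0.930 × 6.96×10⁸ = 6.47×10⁸ m.
L = 4πR_⋆²σT_⋆⁴ = 4π(6.47×10⁸)² × 5.67×10⁻⁸ × (6090)⁴ = 4.11×10²⁶ W.
S = L/(4πd²) = 12.3 W m⁻².
Energy balance: absorbed = emitted ⇒ πR²·S(1−A) = 4πR²·σT_eq⁴, so T_eq⁴ = S(1−A)/(4σ).
T_eq = [12.3 × 0.90 / (4 × 5.67×10⁻⁸)]^(1/4) = (4.88×10⁷)^(1/4) = 83.6 K.

T_eq ≈ 83.6 K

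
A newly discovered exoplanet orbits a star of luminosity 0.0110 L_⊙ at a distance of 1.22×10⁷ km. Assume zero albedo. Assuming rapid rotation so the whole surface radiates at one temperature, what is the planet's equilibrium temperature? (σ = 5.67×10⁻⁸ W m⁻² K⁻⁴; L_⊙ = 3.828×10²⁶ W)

T_eq ≈ 316 K

d = 1.22×10⁷ km = 1.22×10¹⁰ m.
L = 0.0110 × 3.828×10²⁶ = 4.21×10²⁴ W.
Flux: S = L/(4πd²) = 4.21×10²⁴/(4π×(1.22×10¹⁰)²) = 2250 W m⁻².
Energy balance: absorbed = emitted ⇒ πR²·S(1−A) = 4πR²·σT_eq⁴, so T_eq⁴ = S(1−A)/(4σ).
T_eq = [2250 × 1.00 / (4 × 5.67×10⁻⁸)]^(1/4) = (9.93×10⁹)^(1/4) = 316 K.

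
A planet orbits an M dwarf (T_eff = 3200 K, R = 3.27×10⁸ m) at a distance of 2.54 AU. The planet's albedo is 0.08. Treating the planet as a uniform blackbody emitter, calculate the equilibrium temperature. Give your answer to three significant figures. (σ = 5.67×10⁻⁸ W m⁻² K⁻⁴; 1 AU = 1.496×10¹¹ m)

d = 2.54 AU = 3.80×10¹¹ m.
L = 4πR_⋆²σT_⋆⁴ = 4π(3.27×10⁸)² × 5.67×10⁻⁸ × (3200)⁴ = 7.99×10²⁴ W.
S = L/(4πd²) = 4.40 W m⁻².
Energy balance: absorbed = emitted ⇒ πR²·S(1−A) = 4πR²·σT_eq⁴, so T_eq⁴ = S(1−A)/(4σ).
T_eq = [4.40 × 0.92 / (4 × 5.67×10⁻⁸)]^(1/4) = (1.79×10⁷)^(1/4) = 65.0 K.

T_eq ≈ 65.0 K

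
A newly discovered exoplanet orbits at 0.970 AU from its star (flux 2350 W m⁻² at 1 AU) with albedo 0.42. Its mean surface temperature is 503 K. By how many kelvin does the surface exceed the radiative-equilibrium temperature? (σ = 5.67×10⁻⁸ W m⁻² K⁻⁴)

ΔT ≈ 220.3 K

S = 2350/0.970² = 2498 W m⁻².
T_eq = [S(1−A)/(4σ)]^(1/4) = [2498×0.58/(4×5.67×10⁻⁸)]^(1/4) = 282.7 K.
ΔT = T_surf − T_eq = 503 − 282.7.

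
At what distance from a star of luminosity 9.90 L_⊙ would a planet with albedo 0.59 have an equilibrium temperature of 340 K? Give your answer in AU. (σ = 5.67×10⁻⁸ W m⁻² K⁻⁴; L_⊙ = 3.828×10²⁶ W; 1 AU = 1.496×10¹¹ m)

d ≈ 1.35 AU

L = 9.90 × 3.828×10²⁶ = 3.79×10²⁷ W.
From T_eq⁴ = L(1−A)/(16πσd²): d = √[L(1−A)/(16πσT_eq⁴)].
d = √[3.79×10²⁷ × 0.41 / (16π × 5.67×10⁻⁸ × (340)⁴)] = 2.02×10¹¹ m = 1.35 AU.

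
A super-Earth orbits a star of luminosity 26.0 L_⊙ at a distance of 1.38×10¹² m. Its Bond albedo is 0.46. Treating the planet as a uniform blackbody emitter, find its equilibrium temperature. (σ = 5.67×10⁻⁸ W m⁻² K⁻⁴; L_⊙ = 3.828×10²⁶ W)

L = 26.0 × 3.828×10²⁶ = 9.95×10²⁷ W.
Flux: S = L/(4πd²) = 9.95×10²⁷/(4π×(1.38×10¹²)²) = 416 W m⁻².
Energy balance: absorbed = emitted ⇒ πR²·S(1−A) = 4πR²·σT_eq⁴, so T_eq⁴ = S(1−A)/(4σ).
T_eq = [416 × 0.54 / (4 × 5.67×10⁻⁸)]^(1/4) = (9.90×10⁸)^(1/4) = 177 K.

T_eq ≈ 177 K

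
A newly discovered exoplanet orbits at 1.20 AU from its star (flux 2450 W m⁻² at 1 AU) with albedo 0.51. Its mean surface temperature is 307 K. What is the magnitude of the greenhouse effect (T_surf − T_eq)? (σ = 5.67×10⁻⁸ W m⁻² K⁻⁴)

ΔT ≈ 60.8 K

S = 2450/1.20² = 1701 W m⁻².
T_eq = [S(1−A)/(4σ)]^(1/4) = [1701×0.49/(4×5.67×10⁻⁸)]^(1/4) = 246.2 K.
ΔT = T_surf − T_eq = 307 − 246.2.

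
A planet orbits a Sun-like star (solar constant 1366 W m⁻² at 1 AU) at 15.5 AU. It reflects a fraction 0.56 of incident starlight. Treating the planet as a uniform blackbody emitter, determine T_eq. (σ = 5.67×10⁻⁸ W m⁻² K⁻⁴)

T_eq ≈ 57.6 K

Flux at 15.5 AU: S = 1366/15.5² = 5.69 W m⁻².
Energy balance: absorbed = emitted ⇒ πR²·S(1−A) = 4πR²·σT_eq⁴, so T_eq⁴ = S(1−A)/(4σ).
T_eq = [5.69 × 0.44 / (4 × 5.67×10⁻⁸)]^(1/4) = (1.10×10⁷)^(1/4) = 57.6 K.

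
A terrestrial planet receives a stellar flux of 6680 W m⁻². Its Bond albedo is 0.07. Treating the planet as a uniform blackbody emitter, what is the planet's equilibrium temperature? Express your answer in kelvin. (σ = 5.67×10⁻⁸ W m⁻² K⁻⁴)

Energy balance: absorbed = emitted ⇒ πR²·S(1−A) = 4πR²·σT_eq⁴, so T_eq⁴ = S(1−A)/(4σ).
T_eq = [6680 × 0.93 / (4 × 5.67×10⁻⁸)]^(1/4) = (2.74×10¹⁰)^(1/4) = 407 K.

T_eq ≈ 407 K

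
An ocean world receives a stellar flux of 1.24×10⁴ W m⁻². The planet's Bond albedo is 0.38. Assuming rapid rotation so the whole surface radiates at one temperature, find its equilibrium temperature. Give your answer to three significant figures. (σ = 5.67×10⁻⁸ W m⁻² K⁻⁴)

Energy balance: absorbed = emitted ⇒ πR²·S(1−A) = 4πR²·σT_eq⁴, so T_eq⁴ = S(1−A)/(4σ).
T_eq = [1.24×10⁴ × 0.62 / (4 × 5.67×10⁻⁸)]^(1/4) = (3.39×10¹⁰)^(1/4) = 429 K.

T_eq ≈ 429 K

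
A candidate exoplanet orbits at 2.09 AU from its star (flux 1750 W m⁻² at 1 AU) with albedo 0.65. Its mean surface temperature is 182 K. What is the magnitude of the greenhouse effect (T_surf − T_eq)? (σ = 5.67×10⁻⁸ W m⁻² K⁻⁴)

S = 1750/2.09² = 400.6 W m⁻².
T_eq = [S(1−A)/(4σ)]^(1/4) = [400.6×0.35/(4×5.67×10⁻⁸)]^(1/4) = 157.7 K.
ΔT = T_surf − T_eq = 182 − 157.7.

ΔT ≈ 24.3 K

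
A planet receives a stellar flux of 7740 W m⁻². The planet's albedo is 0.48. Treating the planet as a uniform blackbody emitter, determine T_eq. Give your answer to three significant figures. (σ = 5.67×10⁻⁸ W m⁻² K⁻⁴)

T_eq ≈ 365 K

Energy balance: absorbed = emitted ⇒ πR²·S(1−A) = 4πR²·σT_eq⁴, so T_eq⁴ = S(1−A)/(4σ).
T_eq = [7740 × 0.52 / (4 × 5.67×10⁻⁸)]^(1/4) = (1.77×10¹⁰)^(1/4) = 365 K.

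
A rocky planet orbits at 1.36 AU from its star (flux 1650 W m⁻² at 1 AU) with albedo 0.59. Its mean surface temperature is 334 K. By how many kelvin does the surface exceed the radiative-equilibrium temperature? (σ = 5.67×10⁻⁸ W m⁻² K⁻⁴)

S = 1650/1.36² = 892.1 W m⁻².
T_eq = [S(1−A)/(4σ)]^(1/4) = [892.1×0.41/(4×5.67×10⁻⁸)]^(1/4) = 200.4 K.
ΔT = T_surf − T_eq = 334 − 200.4.

ΔT ≈ 133.6 K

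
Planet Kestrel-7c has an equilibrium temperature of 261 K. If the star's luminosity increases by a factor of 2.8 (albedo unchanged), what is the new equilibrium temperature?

T_eq ∝ L^(1/4) · d^(−1/2).
T′ = 261 × 2.8^(1/4) = 338 K.

T_eq ≈ 338 K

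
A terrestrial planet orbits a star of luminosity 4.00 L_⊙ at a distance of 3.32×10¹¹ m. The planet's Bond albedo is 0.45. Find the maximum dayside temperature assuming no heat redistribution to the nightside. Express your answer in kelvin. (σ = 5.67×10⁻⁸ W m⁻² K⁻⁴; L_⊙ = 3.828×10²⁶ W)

L = 4.00 × 3.828×10²⁶ = 1.53×10²⁷ W.
Flux: S = L/(4πd²) = 1.53×10²⁷/(4π×(3.32×10¹¹)²) = 1110 W m⁻².
With no redistribution each surface element balances locally: S(1−A) = σT⁴.
T = [1110 × 0.55 / 5.67×10⁻⁸]^(1/4) = (1.07×10¹⁰)^(1/4) = 322 K.

T_ss ≈ 322 K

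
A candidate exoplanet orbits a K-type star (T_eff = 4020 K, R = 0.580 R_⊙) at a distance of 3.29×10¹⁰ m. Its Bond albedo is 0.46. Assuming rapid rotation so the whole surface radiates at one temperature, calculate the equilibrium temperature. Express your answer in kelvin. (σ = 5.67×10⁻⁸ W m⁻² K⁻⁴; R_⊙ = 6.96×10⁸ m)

T_eq ≈ 270 K

R_⋆ = 0.580 × 6.96×10⁸ = 4.04×10⁸ m.
L = 4πR_⋆²σT_⋆⁴ = 4π(4.04×10⁸)² × 5.67×10⁻⁸ × (4020)⁴ = 3.03×10²⁵ W.
S = L/(4πd²) = 2230 W m⁻².
Energy balance: absorbed = emitted ⇒ πR²·S(1−A) = 4πR²·σT_eq⁴, so T_eq⁴ = S(1−A)/(4σ).
T_eq = [2230 × 0.54 / (4 × 5.67×10⁻⁸)]^(1/4) = (5.31×10⁹)^(1/4) = 270 K.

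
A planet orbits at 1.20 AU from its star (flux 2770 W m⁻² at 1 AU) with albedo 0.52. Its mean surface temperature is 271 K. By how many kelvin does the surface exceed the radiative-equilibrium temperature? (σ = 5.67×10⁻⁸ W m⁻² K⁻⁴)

S = 2770/1.20² = 1924 W m⁻².
T_eq = [S(1−A)/(4σ)]^(1/4) = [1924×0.48/(4×5.67×10⁻⁸)]^(1/4) = 252.6 K.
ΔT = T_surf − T_eq = 271 − 252.6.

ΔT ≈ 18.4 K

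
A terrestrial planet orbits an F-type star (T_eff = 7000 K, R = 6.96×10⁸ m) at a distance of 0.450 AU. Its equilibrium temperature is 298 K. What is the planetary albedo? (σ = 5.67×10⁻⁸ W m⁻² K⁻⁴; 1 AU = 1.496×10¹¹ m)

A ≈ 0.88

d = 0.450 AU = 6.73×10¹⁰ m.
L = 4πR_⋆²σT_⋆⁴ = 4π(6.96×10⁸)² × 5.67×10⁻⁸ × (7000)⁴ = 8.29×10²⁶ W.
S = L/(4πd²) = 1.46×10⁴ W m⁻².
From T_eq⁴ = S(1−A)/(4σ): 1−A = 4σT_eq⁴/S.
1−A = 4 × 5.67×10⁻⁸ × (298)⁴ / 1.46×10⁴ = 0.123.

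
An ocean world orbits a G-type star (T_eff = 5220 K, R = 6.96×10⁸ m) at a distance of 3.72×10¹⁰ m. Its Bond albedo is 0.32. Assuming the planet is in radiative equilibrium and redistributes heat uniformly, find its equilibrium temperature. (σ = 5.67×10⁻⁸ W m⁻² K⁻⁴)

L = 4πR_⋆²σT_⋆⁴ = 4π(6.96×10⁸)² × 5.67×10⁻⁸ × (5220)⁴ = 2.56×10²⁶ W.
S = L/(4πd²) = 1.47×10⁴ W m⁻².
Energy balance: absorbed = emitted ⇒ πR²·S(1−A) = 4πR²·σT_eq⁴, so T_eq⁴ = S(1−A)/(4σ).
T_eq = [1.47×10⁴ × 0.68 / (4 × 5.67×10⁻⁸)]^(1/4) = (4.42×10¹⁰)^(1/4) = 458 K.

T_eq ≈ 458 K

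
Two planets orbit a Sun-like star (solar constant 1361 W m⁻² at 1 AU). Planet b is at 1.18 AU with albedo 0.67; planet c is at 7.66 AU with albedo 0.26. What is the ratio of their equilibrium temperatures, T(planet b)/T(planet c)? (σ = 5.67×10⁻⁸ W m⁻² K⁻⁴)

T₁/T₂ ≈ 2.082

T_eq = [S₀(1−A)/(4σd²)]^(1/4), so T ∝ (1−A)^(1/4) / √d.
T₁ = [1361×0.33/(4×5.67×10⁻⁸×1.18²)]^(1/4) = 194.20 K.
T₂ = [1361×0.74/(4×5.67×10⁻⁸×7.66²)]^(1/4) = 93.27 K.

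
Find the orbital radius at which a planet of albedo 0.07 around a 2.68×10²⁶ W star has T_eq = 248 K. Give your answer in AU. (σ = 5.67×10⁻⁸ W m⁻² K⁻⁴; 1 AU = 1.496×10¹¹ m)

From T_eq⁴ = L(1−A)/(16πσd²): d = √[L(1−A)/(16πσT_eq⁴)].
d = √[2.68×10²⁶ × 0.93 / (16π × 5.67×10⁻⁸ × (248)⁴)] = 1.52×10¹¹ m = 1.02 AU.

d ≈ 1.02 AU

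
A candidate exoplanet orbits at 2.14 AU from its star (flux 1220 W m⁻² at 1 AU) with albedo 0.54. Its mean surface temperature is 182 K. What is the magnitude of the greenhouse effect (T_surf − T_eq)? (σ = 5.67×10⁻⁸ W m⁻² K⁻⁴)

ΔT ≈ 29.5 K

S = 1220/2.14² = 266.4 W m⁻².
T_eq = [S(1−A)/(4σ)]^(1/4) = [266.4×0.46/(4×5.67×10⁻⁸)]^(1/4) = 152.5 K.
ΔT = T_surf − T_eq = 182 − 152.5.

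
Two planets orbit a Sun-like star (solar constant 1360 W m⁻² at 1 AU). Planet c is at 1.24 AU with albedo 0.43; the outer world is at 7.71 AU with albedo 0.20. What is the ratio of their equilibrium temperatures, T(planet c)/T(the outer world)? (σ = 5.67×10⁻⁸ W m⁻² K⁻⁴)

T_eq = [S₀(1−A)/(4σd²)]^(1/4), so T ∝ (1−A)^(1/4) / √d.
T₁ = [1360×0.57/(4×5.67×10⁻⁸×1.24²)]^(1/4) = 217.14 K.
T₂ = [1360×0.80/(4×5.67×10⁻⁸×7.71²)]^(1/4) = 94.78 K.

T₁/T₂ ≈ 2.291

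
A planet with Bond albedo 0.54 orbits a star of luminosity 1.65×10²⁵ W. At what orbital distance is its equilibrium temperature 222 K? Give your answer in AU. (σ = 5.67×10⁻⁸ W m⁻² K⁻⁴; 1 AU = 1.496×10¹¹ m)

From T_eq⁴ = L(1−A)/(16πσd²): d = √[L(1−A)/(16πσT_eq⁴)].
d = √[1.65×10²⁵ × 0.46 / (16π × 5.67×10⁻⁸ × (222)⁴)] = 3.31×10¹⁰ m = 0.221 AU.

d ≈ 0.221 AU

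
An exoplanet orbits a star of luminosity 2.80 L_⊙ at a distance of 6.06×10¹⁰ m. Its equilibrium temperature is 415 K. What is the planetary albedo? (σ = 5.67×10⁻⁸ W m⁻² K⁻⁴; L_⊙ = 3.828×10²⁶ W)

A ≈ 0.71

L = 2.80 × 3.828×10²⁶ = 1.07×10²⁷ W.
Flux: S = L/(4πd²) = 1.07×10²⁷/(4π×(6.06×10¹⁰)²) = 2.32×10⁴ W m⁻².
From T_eq⁴ = S(1−A)/(4σ): 1−A = 4σT_eq⁴/S.
1−A = 4 × 5.67×10⁻⁸ × (415)⁴ / 2.32×10⁴ = 0.290.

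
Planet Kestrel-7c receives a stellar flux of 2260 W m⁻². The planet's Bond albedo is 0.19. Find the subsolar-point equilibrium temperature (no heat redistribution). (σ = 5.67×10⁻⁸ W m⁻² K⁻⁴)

T_ss ≈ 424 K

At the subsolar point the surface absorbs S(1−A) and emits σT⁴ per unit area — no factor of 4, since only the local patch is in balance.
T = [2260 × 0.81 / 5.67×10⁻⁸]^(1/4) = (3.23×10¹⁰)^(1/4) = 424 K.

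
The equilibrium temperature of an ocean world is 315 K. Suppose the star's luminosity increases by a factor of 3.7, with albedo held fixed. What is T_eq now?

T_eq ∝ L^(1/4) · d^(−1/2).
T′ = 315 × 3.7^(1/4) = 437 K.

T_eq ≈ 437 K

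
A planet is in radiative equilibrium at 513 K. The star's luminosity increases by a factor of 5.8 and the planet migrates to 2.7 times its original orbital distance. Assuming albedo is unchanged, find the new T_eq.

T_eq ≈ 484 K

T_eq ∝ L^(1/4) · d^(−1/2).
T′ = 513 × 5.8^(1/4) / 2.7^(1/2) = 484 K.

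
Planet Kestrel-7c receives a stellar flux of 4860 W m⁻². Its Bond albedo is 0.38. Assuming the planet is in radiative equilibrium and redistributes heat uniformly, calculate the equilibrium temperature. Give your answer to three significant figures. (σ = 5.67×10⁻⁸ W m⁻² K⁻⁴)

T_eq ≈ 340 K

Energy balance: absorbed = emitted ⇒ πR²·S(1−A) = 4πR²·σT_eq⁴, so T_eq⁴ = S(1−A)/(4σ).
T_eq = [4860 × 0.62 / (4 × 5.67×10⁻⁸)]^(1/4) = (1.33×10¹⁰)^(1/4) = 340 K.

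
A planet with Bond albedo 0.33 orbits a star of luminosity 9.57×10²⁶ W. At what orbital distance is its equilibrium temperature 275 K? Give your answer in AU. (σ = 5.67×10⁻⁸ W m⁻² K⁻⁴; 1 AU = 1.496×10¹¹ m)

From T_eq⁴ = L(1−A)/(16πσd²): d = √[L(1−A)/(16πσT_eq⁴)].
d = √[9.57×10²⁶ × 0.67 / (16π × 5.67×10⁻⁸ × (275)⁴)] = 1.98×10¹¹ m = 1.33 AU.

d ≈ 1.33 AU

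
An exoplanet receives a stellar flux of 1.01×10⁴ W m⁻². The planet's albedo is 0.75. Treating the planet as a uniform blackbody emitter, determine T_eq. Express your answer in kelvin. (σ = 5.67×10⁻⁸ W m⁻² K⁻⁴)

T_eq ≈ 325 K

Energy balance: absorbed = emitted ⇒ πR²·S(1−A) = 4πR²·σT_eq⁴, so T_eq⁴ = S(1−A)/(4σ).
T_eq = [1.01×10⁴ × 0.25 / (4 × 5.67×10⁻⁸)]^(1/4) = (1.11×10¹⁰)^(1/4) = 325 K.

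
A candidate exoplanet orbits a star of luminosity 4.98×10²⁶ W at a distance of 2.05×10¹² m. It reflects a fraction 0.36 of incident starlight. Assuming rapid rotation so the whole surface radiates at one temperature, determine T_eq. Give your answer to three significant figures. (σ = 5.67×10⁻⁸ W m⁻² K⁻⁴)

Flux: S = L/(4πd²) = 4.98×10²⁶/(4π×(2.05×10¹²)²) = 9.43 W m⁻².
Energy balance: absorbed = emitted ⇒ πR²·S(1−A) = 4πR²·σT_eq⁴, so T_eq⁴ = S(1−A)/(4σ).
T_eq = [9.43 × 0.64 / (4 × 5.67×10⁻⁸)]^(1/4) = (2.66×10⁷)^(1/4) = 71.8 K.

T_eq ≈ 71.8 K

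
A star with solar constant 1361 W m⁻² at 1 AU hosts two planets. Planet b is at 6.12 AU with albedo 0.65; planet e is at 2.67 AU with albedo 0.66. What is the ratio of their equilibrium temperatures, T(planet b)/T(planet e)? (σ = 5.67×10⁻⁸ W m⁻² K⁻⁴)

T₁/T₂ ≈ 0.665

T_eq = [S₀(1−A)/(4σd²)]^(1/4), so T ∝ (1−A)^(1/4) / √d.
T₁ = [1361×0.35/(4×5.67×10⁻⁸×6.12²)]^(1/4) = 86.54 K.
T₂ = [1361×0.34/(4×5.67×10⁻⁸×2.67²)]^(1/4) = 130.07 K.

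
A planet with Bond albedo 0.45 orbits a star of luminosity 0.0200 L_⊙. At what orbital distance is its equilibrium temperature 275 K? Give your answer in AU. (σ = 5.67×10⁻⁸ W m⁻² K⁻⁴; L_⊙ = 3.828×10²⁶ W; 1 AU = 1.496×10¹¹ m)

d ≈ 0.107 AU

L = 0.0200 × 3.828×10²⁶ = 7.66×10²⁴ W.
From T_eq⁴ = L(1−A)/(16πσd²): d = √[L(1−A)/(16πσT_eq⁴)].
d = √[7.66×10²⁴ × 0.55 / (16π × 5.67×10⁻⁸ × (275)⁴)] = 1.61×10¹⁰ m = 0.107 AU.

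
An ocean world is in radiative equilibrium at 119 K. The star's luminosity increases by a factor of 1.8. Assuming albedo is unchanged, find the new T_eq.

T_eq ∝ L^(1/4) · d^(−1/2).
T′ = 119 × 1.8^(1/4) = 138 K.

T_eq ≈ 138 K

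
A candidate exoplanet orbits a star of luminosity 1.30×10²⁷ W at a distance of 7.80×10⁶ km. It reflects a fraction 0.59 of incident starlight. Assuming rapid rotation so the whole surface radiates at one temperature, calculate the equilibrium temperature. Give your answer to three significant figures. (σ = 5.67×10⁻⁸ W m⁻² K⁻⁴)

T_eq ≈ 1320 K

d = 7.80×10⁶ km = 7.80×10⁹ m.
Flux: S = L/(4πd²) = 1.30×10²⁷/(4π×(7.80×10⁹)²) = 1.70×10⁶ W m⁻².
Energy balance: absorbed = emitted ⇒ πR²·S(1−A) = 4πR²·σT_eq⁴, so T_eq⁴ = S(1−A)/(4σ).
T_eq = [1.70×10⁶ × 0.41 / (4 × 5.67×10⁻⁸)]^(1/4) = (3.07×10¹²)^(1/4) = 1320 K.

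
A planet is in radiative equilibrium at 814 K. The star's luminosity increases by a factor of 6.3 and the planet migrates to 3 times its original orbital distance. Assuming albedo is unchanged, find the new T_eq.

T_eq ≈ 745 K

T_eq ∝ L^(1/4) · d^(−1/2).
T′ = 814 × 6.3^(1/4) / 3^(1/2) = 745 K.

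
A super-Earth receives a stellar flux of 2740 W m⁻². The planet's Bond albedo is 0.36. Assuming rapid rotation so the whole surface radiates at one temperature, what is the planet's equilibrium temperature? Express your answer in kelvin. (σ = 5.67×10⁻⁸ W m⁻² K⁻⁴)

Energy balance: absorbed = emitted ⇒ πR²·S(1−A) = 4πR²·σT_eq⁴, so T_eq⁴ = S(1−A)/(4σ).
T_eq = [2740 × 0.64 / (4 × 5.67×10⁻⁸)]^(1/4) = (7.73×10⁹)^(1/4) = 297 K.

T_eq ≈ 297 K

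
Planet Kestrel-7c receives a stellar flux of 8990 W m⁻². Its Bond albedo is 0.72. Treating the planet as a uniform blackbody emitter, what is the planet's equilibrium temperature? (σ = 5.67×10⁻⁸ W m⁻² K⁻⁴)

T_eq ≈ 325 K

Energy balance: absorbed = emitted ⇒ πR²·S(1−A) = 4πR²·σT_eq⁴, so T_eq⁴ = S(1−A)/(4σ).
T_eq = [8990 × 0.28 / (4 × 5.67×10⁻⁸)]^(1/4) = (1.11×10¹⁰)^(1/4) = 325 K.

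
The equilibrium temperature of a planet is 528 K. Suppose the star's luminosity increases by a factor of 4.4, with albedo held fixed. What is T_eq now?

T_eq ∝ L^(1/4) · d^(−1/2).
T′ = 528 × 4.4^(1/4) = 765 K.

T_eq ≈ 765 K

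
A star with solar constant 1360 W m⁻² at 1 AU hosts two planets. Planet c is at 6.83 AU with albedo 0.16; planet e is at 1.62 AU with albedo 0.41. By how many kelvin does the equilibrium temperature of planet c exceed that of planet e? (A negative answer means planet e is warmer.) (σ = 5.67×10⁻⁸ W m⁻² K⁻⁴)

T_eq = [S₀(1−A)/(4σd²)]^(1/4), so T ∝ (1−A)^(1/4) / √d.
T₁ = [1360×0.84/(4×5.67×10⁻⁸×6.83²)]^(1/4) = 101.94 K.
T₂ = [1360×0.59/(4×5.67×10⁻⁸×1.62²)]^(1/4) = 191.61 K.

ΔT ≈ -89.7 K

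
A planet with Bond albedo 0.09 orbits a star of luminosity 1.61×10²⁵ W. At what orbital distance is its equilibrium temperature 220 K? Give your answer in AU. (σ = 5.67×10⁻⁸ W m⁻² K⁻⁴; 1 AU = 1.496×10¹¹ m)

From T_eq⁴ = L(1−A)/(16πσd²): d = √[L(1−A)/(16πσT_eq⁴)].
d = √[1.61×10²⁵ × 0.91 / (16π × 5.67×10⁻⁸ × (220)⁴)] = 4.68×10¹⁰ m = 0.313 AU.

d ≈ 0.313 AU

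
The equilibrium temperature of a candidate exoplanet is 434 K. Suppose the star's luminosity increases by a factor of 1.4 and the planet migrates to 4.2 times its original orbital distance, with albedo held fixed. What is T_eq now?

T_eq ≈ 230 K

T_eq ∝ L^(1/4) · d^(−1/2).
T′ = 434 × 1.4^(1/4) / 4.2^(1/2) = 230 K.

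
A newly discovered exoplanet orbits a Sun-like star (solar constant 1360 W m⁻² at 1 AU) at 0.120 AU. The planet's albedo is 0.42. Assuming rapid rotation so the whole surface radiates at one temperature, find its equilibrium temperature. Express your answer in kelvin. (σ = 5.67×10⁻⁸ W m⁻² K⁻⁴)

T_eq ≈ 701 K

Flux at 0.120 AU: S = 1360/0.120² = 9.44×10⁴ W m⁻².
Energy balance: absorbed = emitted ⇒ πR²·S(1−A) = 4πR²·σT_eq⁴, so T_eq⁴ = S(1−A)/(4σ).
T_eq = [9.44×10⁴ × 0.58 / (4 × 5.67×10⁻⁸)]^(1/4) = (2.42×10¹¹)^(1/4) = 701 K.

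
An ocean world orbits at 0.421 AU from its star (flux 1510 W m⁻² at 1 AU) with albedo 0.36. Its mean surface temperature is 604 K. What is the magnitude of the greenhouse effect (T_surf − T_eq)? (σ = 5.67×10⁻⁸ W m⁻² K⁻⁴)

S = 1510/0.421² = 8519 W m⁻².
T_eq = [S(1−A)/(4σ)]^(1/4) = [8519×0.64/(4×5.67×10⁻⁸)]^(1/4) = 393.8 K.
ΔT = T_surf − T_eq = 604 − 393.8.

ΔT ≈ 210.2 K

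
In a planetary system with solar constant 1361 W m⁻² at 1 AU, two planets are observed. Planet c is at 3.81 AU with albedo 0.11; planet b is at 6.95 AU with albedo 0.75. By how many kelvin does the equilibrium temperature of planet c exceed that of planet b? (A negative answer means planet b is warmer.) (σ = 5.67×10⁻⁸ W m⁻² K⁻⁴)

T_eq = [S₀(1−A)/(4σd²)]^(1/4), so T ∝ (1−A)^(1/4) / √d.
T₁ = [1361×0.89/(4×5.67×10⁻⁸×3.81²)]^(1/4) = 138.50 K.
T₂ = [1361×0.25/(4×5.67×10⁻⁸×6.95²)]^(1/4) = 74.65 K.

ΔT ≈ 63.8 K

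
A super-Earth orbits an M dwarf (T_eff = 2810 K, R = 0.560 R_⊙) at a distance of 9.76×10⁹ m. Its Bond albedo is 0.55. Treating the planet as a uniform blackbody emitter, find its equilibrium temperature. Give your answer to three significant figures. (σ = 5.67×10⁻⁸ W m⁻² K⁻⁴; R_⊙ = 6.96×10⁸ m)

R_⋆ = 0.560 × 6.96×10⁸ = 3.90×10⁸ m.
L = 4πR_⋆²σT_⋆⁴ = 4π(3.90×10⁸)² × 5.67×10⁻⁸ × (2810)⁴ = 6.75×10²⁴ W.
S = L/(4πd²) = 5640 W m⁻².
Energy balance: absorbed = emitted ⇒ πR²·S(1−A) = 4πR²·σT_eq⁴, so T_eq⁴ = S(1−A)/(4σ).
T_eq = [5640 × 0.45 / (4 × 5.67×10⁻⁸)]^(1/4) = (1.12×10¹⁰)^(1/4) = 325 K.

T_eq ≈ 325 K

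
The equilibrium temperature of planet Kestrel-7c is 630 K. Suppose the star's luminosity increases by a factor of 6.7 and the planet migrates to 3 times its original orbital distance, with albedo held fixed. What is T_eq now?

T_eq ∝ L^(1/4) · d^(−1/2).
T′ = 630 × 6.7^(1/4) / 3^(1/2) = 585 K.

T_eq ≈ 585 K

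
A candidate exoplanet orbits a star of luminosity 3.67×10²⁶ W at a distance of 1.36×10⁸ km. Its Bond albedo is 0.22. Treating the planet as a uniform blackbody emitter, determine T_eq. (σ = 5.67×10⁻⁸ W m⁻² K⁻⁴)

d = 1.36×10⁸ km = 1.36×10¹¹ m.
Flux: S = L/(4πd²) = 3.67×10²⁶/(4π×(1.36×10¹¹)²) = 1580 W m⁻².
Energy balance: absorbed = emitted ⇒ πR²·S(1−A) = 4πR²·σT_eq⁴, so T_eq⁴ = S(1−A)/(4σ).
T_eq = [1580 × 0.78 / (4 × 5.67×10⁻⁸)]^(1/4) = (5.43×10⁹)^(1/4) = 271 K.

T_eq ≈ 271 K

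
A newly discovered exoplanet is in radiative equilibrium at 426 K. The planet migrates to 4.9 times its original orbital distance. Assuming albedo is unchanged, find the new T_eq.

T_eq ∝ L^(1/4) · d^(−1/2).
T′ = 426 / 4.9^(1/2) = 192 K.

T_eq ≈ 192 K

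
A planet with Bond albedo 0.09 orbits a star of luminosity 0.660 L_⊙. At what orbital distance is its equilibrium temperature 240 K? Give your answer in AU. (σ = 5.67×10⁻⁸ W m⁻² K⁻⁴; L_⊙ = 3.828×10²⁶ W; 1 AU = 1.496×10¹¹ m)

d ≈ 1.04 AU

L = 0.660 × 3.828×10²⁶ = 2.53×10²⁶ W.
From T_eq⁴ = L(1−A)/(16πσd²): d = √[L(1−A)/(16πσT_eq⁴)].
d = √[2.53×10²⁶ × 0.91 / (16π × 5.67×10⁻⁸ × (240)⁴)] = 1.56×10¹¹ m = 1.04 AU.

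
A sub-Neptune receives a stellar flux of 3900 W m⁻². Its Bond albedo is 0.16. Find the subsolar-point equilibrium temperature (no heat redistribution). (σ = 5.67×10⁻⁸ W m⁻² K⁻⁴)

At the subsolar point the surface absorbs S(1−A) and emits σT⁴ per unit area — no factor of 4, since only the local patch is in balance.
T = [3900 × 0.84 / 5.67×10⁻⁸]^(1/4) = (5.78×10¹⁰)^(1/4) = 490 K.

T_ss ≈ 490 K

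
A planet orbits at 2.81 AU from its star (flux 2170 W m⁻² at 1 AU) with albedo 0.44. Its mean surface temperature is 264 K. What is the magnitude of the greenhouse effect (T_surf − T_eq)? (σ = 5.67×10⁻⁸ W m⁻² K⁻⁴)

S = 2170/2.81² = 274.8 W m⁻².
T_eq = [S(1−A)/(4σ)]^(1/4) = [274.8×0.56/(4×5.67×10⁻⁸)]^(1/4) = 161.4 K.
ΔT = T_surf − T_eq = 264 − 161.4.

ΔT ≈ 102.6 K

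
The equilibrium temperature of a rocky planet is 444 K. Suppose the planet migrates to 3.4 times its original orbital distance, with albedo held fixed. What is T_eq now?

T_eq ≈ 241 K

T_eq ∝ L^(1/4) · d^(−1/2).
T′ = 444 / 3.4^(1/2) = 241 K.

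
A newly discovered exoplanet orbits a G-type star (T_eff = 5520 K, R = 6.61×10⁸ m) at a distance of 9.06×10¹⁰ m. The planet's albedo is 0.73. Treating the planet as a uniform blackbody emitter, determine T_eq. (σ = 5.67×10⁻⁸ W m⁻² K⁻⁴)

T_eq ≈ 240 K

L = 4πR_⋆²σT_⋆⁴ = 4π(6.61×10⁸)² × 5.67×10⁻⁸ × (5520)⁴ = 2.89×10²⁶ W.
S = L/(4πd²) = 2800 W m⁻².
Energy balance: absorbed = emitted ⇒ πR²·S(1−A) = 4πR²·σT_eq⁴, so T_eq⁴ = S(1−A)/(4σ).
T_eq = [2800 × 0.27 / (4 × 5.67×10⁻⁸)]^(1/4) = (3.34×10⁹)^(1/4) = 240 K.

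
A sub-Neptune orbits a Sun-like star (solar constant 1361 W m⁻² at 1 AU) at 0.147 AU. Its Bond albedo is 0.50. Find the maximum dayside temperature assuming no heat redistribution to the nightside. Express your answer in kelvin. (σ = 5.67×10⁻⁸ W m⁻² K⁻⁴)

Flux at 0.147 AU: S = 1361/0.147² = 6.30×10⁴ W m⁻².
With no redistribution each surface element balances locally: S(1−A) = σT⁴.
T = [6.30×10⁴ × 0.50 / 5.67×10⁻⁸]^(1/4) = (5.55×10¹¹)^(1/4) = 863 K.

T_ss ≈ 863 K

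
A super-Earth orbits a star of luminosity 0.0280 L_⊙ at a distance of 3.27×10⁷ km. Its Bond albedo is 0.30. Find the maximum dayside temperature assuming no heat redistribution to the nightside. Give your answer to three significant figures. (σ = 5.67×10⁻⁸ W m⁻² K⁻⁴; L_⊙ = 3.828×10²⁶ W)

T_ss ≈ 315 K

d = 3.27×10⁷ km = 3.27×10¹⁰ m.
L = 0.0280 × 3.828×10²⁶ = 1.07×10²⁵ W.
Flux: S = L/(4πd²) = 1.07×10²⁵/(4π×(3.27×10¹⁰)²) = 798 W m⁻².
With no redistribution each surface element balances locally: S(1−A) = σT⁴.
T = [798 × 0.70 / 5.67×10⁻⁸]^(1/4) = (9.85×10⁹)^(1/4) = 315 K.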